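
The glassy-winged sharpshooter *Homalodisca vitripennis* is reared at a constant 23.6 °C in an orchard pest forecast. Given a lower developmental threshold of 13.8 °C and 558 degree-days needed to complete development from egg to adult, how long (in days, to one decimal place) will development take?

Daily accumulation = 23.6 − 13.8 = 9.8 DD/day.
Duration = 558 / 9.8 = 56.939 ≈ 56.9 days.

56.9 days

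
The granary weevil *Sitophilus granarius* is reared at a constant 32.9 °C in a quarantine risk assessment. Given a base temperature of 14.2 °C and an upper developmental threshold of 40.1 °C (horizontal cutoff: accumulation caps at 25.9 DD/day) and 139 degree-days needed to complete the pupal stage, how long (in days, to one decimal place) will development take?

7.4 days

Daily accumulation = 32.9 − 14.2 = 18.7 DD/day.
Duration = 139 / 18.7 = 7.433 ≈ 7.4 days.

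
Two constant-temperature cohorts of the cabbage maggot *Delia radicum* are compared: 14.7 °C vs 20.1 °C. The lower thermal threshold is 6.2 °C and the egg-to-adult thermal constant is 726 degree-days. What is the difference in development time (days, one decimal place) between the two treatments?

33.2 days

At 14.7 °C: 726 / (14.7 − 6.2) = 726 / 8.5 = 85.412 d.
At 20.1 °C: 726 / (20.1 − 6.2) = 726 / 13.9 = 52.230 d.
Difference = |85.412 − 52.230| = 33.182 ≈ 33.2 days.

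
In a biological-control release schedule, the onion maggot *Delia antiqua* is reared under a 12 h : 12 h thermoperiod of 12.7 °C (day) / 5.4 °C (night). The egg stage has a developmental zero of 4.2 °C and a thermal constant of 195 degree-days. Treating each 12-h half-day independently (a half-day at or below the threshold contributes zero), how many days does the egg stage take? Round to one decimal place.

40.2 days

Day half: max(0, 12.7 − 4.2) × 0.5 = 8.5 × 0.5 = 4.25 DD.
Night half: max(0, 5.4 − 4.2) × 0.5 = 1.2 × 0.5 = 0.60 DD.
Per 24 h: 4.85 DD/day.
Duration = 195 / 4.85 = 40.206 ≈ 40.2 days.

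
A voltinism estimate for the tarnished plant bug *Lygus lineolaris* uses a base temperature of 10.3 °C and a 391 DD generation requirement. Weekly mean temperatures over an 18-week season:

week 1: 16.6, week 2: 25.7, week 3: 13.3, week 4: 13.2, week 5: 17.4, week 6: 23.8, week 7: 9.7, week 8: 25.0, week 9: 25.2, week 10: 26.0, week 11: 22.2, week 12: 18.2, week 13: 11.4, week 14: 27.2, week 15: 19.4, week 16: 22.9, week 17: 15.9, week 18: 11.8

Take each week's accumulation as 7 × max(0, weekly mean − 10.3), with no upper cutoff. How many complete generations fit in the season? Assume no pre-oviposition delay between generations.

2 generations

Weekly DD (7 × max(0, T̄ − 10.3)): 44.1, 107.8, 21.0, 20.3, 49.7, 94.5, 0.0, 102.9, 104.3, 109.9, 83.3, 55.3, 7.7, 118.3, 63.7, 88.2, 39.2, 10.5.
Season total = 1120.7 DD.
Complete generations = ⌊1120.7 / 391⌋ = 2.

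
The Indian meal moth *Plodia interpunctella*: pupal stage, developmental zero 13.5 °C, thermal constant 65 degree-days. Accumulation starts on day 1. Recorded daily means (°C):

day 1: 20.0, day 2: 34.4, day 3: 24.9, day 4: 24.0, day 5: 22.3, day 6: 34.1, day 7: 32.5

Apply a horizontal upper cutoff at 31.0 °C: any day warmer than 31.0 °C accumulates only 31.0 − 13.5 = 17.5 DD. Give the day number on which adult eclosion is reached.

Daily DD above 13.5 °C (capped at 17.5): 6.5, 17.5, 11.4, 10.5, 8.8, 17.5, 17.5.
Cumulative: 6.5, 24.0, 35.4, 45.9, 54.7, 72.2, 89.7.
The total first reaches 65 DD on day 6.

day 6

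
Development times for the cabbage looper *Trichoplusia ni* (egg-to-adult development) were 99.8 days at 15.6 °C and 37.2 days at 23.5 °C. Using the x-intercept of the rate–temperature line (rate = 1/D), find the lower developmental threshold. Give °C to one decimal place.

Linear rate model ⇒ the product D·(T − T_b) is constant across temperatures.
99.8·(15.6 − T_b) = 37.2·(23.5 − T_b)
T_b = (99.8·15.6 − 37.2·23.5) / (99.8 − 37.2) = 682.68 / 62.6 = 10.905 °C ≈ 10.9 °C.

10.9 °C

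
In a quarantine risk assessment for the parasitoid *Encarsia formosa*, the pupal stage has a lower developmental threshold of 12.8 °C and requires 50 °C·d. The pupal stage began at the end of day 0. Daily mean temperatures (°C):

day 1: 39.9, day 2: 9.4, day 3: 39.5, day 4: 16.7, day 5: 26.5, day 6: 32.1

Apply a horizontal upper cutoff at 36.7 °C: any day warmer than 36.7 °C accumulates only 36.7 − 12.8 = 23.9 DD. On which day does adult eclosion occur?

Daily DD above 12.8 °C (capped at 23.9): 23.9, 0.0, 23.9, 3.9, 13.7, 19.3.
Cumulative: 23.9, 23.9, 47.8, 51.7, 65.4, 84.7.
The total first reaches 50 DD on day 4.

day 4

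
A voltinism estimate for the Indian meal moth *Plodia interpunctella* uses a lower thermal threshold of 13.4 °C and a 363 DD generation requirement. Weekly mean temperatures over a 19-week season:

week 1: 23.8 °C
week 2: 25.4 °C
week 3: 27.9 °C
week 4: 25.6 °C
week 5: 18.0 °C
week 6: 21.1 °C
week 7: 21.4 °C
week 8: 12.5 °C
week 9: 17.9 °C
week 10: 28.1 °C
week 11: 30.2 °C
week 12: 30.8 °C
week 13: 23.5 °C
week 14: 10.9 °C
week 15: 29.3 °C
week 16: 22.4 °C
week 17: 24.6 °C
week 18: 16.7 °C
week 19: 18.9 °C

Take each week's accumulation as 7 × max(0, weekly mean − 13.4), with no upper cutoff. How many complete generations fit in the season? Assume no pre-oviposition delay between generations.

Weekly DD (7 × max(0, T̄ − 13.4)): 72.8, 84.0, 101.5, 85.4, 32.2, 53.9, 56.0, 0.0, 31.5, 102.9, 117.6, 121.8, 70.7, 0.0, 111.3, 63.0, 78.4, 23.1, 38.5.
Season total = 1244.6 DD.
Complete generations = ⌊1244.6 / 363⌋ = 3.

3 generations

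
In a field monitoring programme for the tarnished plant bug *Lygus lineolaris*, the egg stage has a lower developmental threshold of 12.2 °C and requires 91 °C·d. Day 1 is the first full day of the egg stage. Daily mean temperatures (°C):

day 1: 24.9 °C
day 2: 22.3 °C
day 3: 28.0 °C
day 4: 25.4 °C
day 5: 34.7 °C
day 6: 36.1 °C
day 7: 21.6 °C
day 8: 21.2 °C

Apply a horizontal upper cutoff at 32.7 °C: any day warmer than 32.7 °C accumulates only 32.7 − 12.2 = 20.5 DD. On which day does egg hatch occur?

day 6

Daily DD above 12.2 °C (capped at 20.5): 12.7, 10.1, 15.8, 13.2, 20.5, 20.5, 9.4, 9.0.
Cumulative: 12.7, 22.8, 38.6, 51.8, 72.3, 92.8, 102.2, 111.2.
The total first reaches 91 DD on day 6.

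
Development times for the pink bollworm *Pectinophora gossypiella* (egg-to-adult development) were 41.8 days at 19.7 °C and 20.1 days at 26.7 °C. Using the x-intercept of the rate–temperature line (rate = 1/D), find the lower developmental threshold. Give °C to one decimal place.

Linear rate model ⇒ the product D·(T − T_b) is constant across temperatures.
41.8·(19.7 − T_b) = 20.1·(26.7 − T_b)
T_b = (41.8·19.7 − 20.1·26.7) / (41.8 − 20.1) = 286.79 / 21.7 = 13.216 °C ≈ 13.2 °C.

13.2 °C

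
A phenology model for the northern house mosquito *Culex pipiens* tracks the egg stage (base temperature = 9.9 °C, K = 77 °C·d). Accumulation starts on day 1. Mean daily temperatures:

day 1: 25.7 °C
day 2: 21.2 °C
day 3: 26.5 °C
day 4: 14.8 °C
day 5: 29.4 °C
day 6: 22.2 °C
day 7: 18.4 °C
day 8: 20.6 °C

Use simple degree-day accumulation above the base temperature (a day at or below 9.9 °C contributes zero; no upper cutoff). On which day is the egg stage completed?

Daily DD above 9.9 °C: 15.8, 11.3, 16.6, 4.9, 19.5, 12.3, 8.5, 10.7.
Cumulative: 15.8, 27.1, 43.7, 48.6, 68.1, 80.4, 88.9, 99.6.
The total first reaches 77 DD on day 6.

day 6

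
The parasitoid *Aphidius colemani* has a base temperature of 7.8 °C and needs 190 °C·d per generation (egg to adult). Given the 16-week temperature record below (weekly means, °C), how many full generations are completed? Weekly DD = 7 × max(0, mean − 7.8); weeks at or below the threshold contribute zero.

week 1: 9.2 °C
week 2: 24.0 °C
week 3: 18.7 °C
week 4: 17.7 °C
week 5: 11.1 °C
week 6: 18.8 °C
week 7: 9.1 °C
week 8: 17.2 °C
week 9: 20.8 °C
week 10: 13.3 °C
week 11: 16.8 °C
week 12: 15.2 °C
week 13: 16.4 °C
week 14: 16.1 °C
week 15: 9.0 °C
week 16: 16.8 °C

4 generations

Weekly DD (7 × max(0, T̄ − 7.8)): 9.8, 113.4, 76.3, 69.3, 23.1, 77.0, 9.1, 65.8, 91.0, 38.5, 63.0, 51.8, 60.2, 58.1, 8.4, 63.0.
Season total = 877.8 DD.
Complete generations = ⌊877.8 / 190⌋ = 4.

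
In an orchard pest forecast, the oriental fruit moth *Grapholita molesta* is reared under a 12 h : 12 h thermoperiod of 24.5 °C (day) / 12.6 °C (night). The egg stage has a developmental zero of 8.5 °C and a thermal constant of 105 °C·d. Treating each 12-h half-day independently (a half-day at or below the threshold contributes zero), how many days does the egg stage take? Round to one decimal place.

Day half: max(0, 24.5 − 8.5) × 0.5 = 16.0 × 0.5 = 8.00 DD.
Night half: max(0, 12.6 − 8.5) × 0.5 = 4.1 × 0.5 = 2.05 DD.
Per 24 h: 10.05 DD/day.
Duration = 105 / 10.05 = 10.448 ≈ 10.4 days.

10.4 days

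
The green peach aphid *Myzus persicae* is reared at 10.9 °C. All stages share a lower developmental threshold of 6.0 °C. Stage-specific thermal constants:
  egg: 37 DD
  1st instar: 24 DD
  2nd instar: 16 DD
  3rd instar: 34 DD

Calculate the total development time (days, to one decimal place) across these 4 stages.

Daily accumulation at 10.9 °C = 10.9 − 6.0 = 4.9 DD/day.
Total K = 37 + 24 + 16 + 34 = 111 DD.
Total duration = 111 / 4.9 = 22.653 ≈ 22.7 days.

22.7 days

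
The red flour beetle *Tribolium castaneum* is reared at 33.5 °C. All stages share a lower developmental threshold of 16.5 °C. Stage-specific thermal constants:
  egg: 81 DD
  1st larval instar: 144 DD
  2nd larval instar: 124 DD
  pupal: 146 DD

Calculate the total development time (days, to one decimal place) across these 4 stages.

29.1 days

Daily accumulation at 33.5 °C = 33.5 − 16.5 = 17.0 DD/day.
Total K = 81 + 144 + 124 + 146 = 495 DD.
Total duration = 495 / 17.0 = 29.118 ≈ 29.1 days.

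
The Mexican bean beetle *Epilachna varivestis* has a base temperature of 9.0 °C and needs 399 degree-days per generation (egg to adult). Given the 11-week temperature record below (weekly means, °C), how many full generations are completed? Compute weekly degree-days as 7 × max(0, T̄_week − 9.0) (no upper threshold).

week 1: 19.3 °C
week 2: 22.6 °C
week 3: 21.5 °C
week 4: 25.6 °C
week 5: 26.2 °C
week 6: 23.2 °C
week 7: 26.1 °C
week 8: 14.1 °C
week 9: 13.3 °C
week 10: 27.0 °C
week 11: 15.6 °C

Weekly DD (7 × max(0, T̄ − 9.0)): 72.1, 95.2, 87.5, 116.2, 120.4, 99.4, 119.7, 35.7, 30.1, 126.0, 46.2.
Season total = 948.5 DD.
Complete generations = ⌊948.5 / 399⌋ = 2.

2 generations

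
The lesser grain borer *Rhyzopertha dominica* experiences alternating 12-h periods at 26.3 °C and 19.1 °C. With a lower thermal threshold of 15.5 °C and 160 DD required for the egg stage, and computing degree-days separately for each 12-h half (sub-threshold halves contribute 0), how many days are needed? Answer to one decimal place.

Day half: max(0, 26.3 − 15.5) × 0.5 = 10.8 × 0.5 = 5.40 DD.
Night half: max(0, 19.1 − 15.5) × 0.5 = 3.6 × 0.5 = 1.80 DD.
Per 24 h: 7.20 DD/day.
Duration = 160 / 7.20 = 22.222 ≈ 22.2 days.

22.2 days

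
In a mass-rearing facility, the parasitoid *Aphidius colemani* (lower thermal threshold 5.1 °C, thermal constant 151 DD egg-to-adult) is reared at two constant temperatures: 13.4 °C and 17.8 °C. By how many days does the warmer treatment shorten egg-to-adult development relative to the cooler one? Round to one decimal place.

6.3 days

At 13.4 °C: 151 / (13.4 − 5.1) = 151 / 8.3 = 18.193 d.
At 17.8 °C: 151 / (17.8 − 5.1) = 151 / 12.7 = 11.890 d.
Difference = |18.193 − 11.890| = 6.303 ≈ 6.3 days.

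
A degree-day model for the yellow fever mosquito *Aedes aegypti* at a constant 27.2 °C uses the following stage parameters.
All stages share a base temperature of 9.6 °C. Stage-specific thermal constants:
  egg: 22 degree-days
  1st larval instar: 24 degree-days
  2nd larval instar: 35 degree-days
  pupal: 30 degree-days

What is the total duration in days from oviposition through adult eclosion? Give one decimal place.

6.3 days

Daily accumulation at 27.2 °C = 27.2 − 9.6 = 17.6 DD/day.
Total K = 22 + 24 + 35 + 30 = 111 DD.
Total duration = 111 / 17.6 = 6.307 ≈ 6.3 days.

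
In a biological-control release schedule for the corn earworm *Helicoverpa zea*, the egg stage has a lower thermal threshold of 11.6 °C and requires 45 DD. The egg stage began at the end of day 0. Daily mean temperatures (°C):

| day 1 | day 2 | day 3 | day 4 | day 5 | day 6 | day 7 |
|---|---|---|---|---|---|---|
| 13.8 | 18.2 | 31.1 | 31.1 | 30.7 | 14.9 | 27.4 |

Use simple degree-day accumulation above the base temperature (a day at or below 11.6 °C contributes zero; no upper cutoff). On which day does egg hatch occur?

Daily DD above 11.6 °C: 2.2, 6.6, 19.5, 19.5, 19.1, 3.3, 15.8.
Cumulative: 2.2, 8.8, 28.3, 47.8, 66.9, 70.2, 86.0.
The total first reaches 45 DD on day 4.

day 4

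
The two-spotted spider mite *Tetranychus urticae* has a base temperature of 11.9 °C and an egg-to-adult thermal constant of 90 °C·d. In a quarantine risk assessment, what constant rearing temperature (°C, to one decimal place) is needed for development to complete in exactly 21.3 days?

Required daily accumulation = 90 / 21.3 = 4.225 DD/day.
T = T_base + 4.225 = 11.9 + 4.225 = 16.125 ≈ 16.1 °C.

16.1 °C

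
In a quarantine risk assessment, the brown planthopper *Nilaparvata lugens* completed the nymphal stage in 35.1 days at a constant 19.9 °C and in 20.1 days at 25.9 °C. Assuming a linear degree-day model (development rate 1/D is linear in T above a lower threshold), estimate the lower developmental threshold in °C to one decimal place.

Equal thermal constants: D₁(T₁ − T_b) = D₂(T₂ − T_b).
35.1·(19.9 − T_b) = 20.1·(25.9 − T_b)
T_b = (35.1·19.9 − 20.1·25.9) / (35.1 − 20.1) = 177.90 / 15.0 = 11.860 °C ≈ 11.9 °C.

11.9 °C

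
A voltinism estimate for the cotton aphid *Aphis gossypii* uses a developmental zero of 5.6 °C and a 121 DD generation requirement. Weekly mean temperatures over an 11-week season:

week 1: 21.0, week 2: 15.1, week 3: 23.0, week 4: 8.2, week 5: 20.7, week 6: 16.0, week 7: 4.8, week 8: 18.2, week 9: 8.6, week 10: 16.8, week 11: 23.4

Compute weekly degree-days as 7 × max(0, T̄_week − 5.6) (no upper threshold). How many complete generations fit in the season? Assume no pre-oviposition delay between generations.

Weekly DD (7 × max(0, T̄ − 5.6)): 107.8, 66.5, 121.8, 18.2, 105.7, 72.8, 0.0, 88.2, 21.0, 78.4, 124.6.
Season total = 805.0 DD.
Complete generations = ⌊805.0 / 121⌋ = 6.

6 generations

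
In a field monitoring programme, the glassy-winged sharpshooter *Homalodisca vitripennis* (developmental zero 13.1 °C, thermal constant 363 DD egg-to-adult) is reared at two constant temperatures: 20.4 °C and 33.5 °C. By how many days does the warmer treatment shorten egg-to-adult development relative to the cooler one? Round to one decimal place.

At 20.4 °C: 363 / (20.4 − 13.1) = 363 / 7.3 = 49.726 d.
At 33.5 °C: 363 / (33.5 − 13.1) = 363 / 20.4 = 17.794 d.
Difference = |49.726 − 17.794| = 31.932 ≈ 31.9 days.

31.9 days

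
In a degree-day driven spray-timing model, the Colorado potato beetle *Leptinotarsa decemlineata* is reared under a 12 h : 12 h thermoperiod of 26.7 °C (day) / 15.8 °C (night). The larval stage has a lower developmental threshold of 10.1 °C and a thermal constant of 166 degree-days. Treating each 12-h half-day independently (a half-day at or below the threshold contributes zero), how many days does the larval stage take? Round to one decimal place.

Day half: max(0, 26.7 − 10.1) × 0.5 = 16.6 × 0.5 = 8.30 DD.
Night half: max(0, 15.8 − 10.1) × 0.5 = 5.7 × 0.5 = 2.85 DD.
Per 24 h: 11.15 DD/day.
Duration = 166 / 11.15 = 14.888 ≈ 14.9 days.

14.9 days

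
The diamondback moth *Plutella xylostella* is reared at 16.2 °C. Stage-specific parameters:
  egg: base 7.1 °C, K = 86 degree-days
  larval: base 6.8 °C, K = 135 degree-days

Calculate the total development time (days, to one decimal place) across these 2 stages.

23.8 days

egg: 86 / (16.2 − 7.1) = 86 / 9.1 = 9.451 d.
larval: 135 / (16.2 − 6.8) = 135 / 9.4 = 14.362 d.
Sum = 23.812 ≈ 23.8 days.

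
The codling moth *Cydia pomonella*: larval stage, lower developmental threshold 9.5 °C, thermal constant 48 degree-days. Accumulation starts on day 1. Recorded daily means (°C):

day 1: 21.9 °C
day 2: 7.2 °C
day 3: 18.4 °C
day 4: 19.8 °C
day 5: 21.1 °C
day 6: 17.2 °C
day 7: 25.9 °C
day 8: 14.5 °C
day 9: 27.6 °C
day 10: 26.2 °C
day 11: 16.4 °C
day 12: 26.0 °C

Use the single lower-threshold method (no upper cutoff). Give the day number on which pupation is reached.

day 6

Daily DD above 9.5 °C: 12.4, 0.0, 8.9, 10.3, 11.6, 7.7, 16.4, 5.0, 18.1, 16.7, 6.9, 16.5.
Cumulative: 12.4, 12.4, 21.3, 31.6, 43.2, 50.9, 67.3, 72.3, 90.4, 107.1, 114.0, 130.5.
The total first reaches 48 DD on day 6.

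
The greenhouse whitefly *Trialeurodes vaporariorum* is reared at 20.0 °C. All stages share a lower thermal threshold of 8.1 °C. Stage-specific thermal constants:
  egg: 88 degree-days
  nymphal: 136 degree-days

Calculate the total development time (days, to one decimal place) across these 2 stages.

18.8 days

Daily accumulation at 20.0 °C = 20.0 − 8.1 = 11.9 DD/day.
Total K = 88 + 136 = 224 DD.
Total duration = 224 / 11.9 = 18.824 ≈ 18.8 days.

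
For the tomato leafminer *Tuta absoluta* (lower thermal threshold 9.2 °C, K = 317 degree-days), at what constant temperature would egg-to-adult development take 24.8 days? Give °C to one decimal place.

22.0 °C

Required daily accumulation = 317 / 24.8 = 12.782 DD/day.
T = T_base + 12.782 = 9.2 + 12.782 = 21.982 ≈ 22.0 °C.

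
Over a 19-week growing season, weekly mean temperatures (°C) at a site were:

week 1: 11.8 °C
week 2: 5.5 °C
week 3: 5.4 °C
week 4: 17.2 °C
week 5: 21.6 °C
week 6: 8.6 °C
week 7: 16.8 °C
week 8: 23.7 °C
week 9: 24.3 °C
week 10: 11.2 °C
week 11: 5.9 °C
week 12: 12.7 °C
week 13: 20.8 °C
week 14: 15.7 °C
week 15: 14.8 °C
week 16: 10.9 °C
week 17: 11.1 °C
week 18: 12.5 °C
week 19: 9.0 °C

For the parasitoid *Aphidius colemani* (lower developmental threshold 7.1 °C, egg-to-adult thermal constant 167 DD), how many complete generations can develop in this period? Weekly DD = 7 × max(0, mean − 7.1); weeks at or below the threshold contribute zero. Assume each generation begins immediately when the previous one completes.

5 generations

Weekly DD (7 × max(0, T̄ − 7.1)): 32.9, 0.0, 0.0, 70.7, 101.5, 10.5, 67.9, 116.2, 120.4, 28.7, 0.0, 39.2, 95.9, 60.2, 53.9, 26.6, 28.0, 37.8, 13.3.
Season total = 903.7 DD.
Complete generations = ⌊903.7 / 167⌋ = 5.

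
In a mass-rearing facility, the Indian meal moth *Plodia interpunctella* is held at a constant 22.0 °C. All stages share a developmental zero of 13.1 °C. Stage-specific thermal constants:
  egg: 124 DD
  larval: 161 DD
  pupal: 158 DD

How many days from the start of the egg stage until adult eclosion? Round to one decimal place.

Daily accumulation at 22.0 °C = 22.0 − 13.1 = 8.9 DD/day.
Total K = 124 + 161 + 158 = 443 DD.
Total duration = 443 / 8.9 = 49.775 ≈ 49.8 days.

49.8 days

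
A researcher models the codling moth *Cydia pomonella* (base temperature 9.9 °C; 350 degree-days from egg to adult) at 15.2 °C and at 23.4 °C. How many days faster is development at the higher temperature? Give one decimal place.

At 15.2 °C: 350 / (15.2 − 9.9) = 350 / 5.3 = 66.038 d.
At 23.4 °C: 350 / (23.4 − 9.9) = 350 / 13.5 = 25.926 d.
Difference = |66.038 − 25.926| = 40.112 ≈ 40.1 days.

40.1 days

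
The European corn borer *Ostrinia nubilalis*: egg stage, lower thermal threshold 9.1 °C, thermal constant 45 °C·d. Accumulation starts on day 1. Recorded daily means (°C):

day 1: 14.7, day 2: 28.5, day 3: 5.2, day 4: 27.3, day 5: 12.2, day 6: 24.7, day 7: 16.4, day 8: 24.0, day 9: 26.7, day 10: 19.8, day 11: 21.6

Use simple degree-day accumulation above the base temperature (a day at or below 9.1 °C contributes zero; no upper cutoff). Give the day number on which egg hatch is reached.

day 5

Daily DD above 9.1 °C: 5.6, 19.4, 0.0, 18.2, 3.1, 15.6, 7.3, 14.9, 17.6, 10.7, 12.5.
Cumulative: 5.6, 25.0, 25.0, 43.2, 46.3, 61.9, 69.2, 84.1, 101.7, 112.4, 124.9.
The total first reaches 45 DD on day 5.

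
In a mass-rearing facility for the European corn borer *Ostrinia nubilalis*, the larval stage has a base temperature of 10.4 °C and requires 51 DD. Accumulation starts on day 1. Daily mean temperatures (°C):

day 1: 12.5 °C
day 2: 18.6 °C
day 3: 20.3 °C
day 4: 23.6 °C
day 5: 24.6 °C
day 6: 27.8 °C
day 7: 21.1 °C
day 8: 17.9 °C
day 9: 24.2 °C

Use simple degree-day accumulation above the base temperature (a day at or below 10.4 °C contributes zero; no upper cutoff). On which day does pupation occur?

Daily DD above 10.4 °C: 2.1, 8.2, 9.9, 13.2, 14.2, 17.4, 10.7, 7.5, 13.8.
Cumulative: 2.1, 10.3, 20.2, 33.4, 47.6, 65.0, 75.7, 83.2, 97.0.
The total first reaches 51 DD on day 6.

day 6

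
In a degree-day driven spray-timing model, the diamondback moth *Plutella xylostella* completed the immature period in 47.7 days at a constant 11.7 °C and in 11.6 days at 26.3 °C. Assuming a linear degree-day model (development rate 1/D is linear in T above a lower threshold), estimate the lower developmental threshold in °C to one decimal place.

7.0 °C

Under the model K = D·(T − T_b), so D₁·(T₁ − T_b) = D₂·(T₂ − T_b).
47.7·(11.7 − T_b) = 11.6·(26.3 − T_b)
T_b = (47.7·11.7 − 11.6·26.3) / (47.7 − 11.6) = 253.01 / 36.1 = 7.009 °C ≈ 7.0 °C.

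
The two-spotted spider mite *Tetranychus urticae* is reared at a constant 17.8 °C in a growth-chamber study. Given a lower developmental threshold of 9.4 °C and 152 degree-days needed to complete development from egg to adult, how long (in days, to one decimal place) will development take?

Daily accumulation = 17.8 − 9.4 = 8.4 DD/day.
Duration = 152 / 8.4 = 18.095 ≈ 18.1 days.

18.1 days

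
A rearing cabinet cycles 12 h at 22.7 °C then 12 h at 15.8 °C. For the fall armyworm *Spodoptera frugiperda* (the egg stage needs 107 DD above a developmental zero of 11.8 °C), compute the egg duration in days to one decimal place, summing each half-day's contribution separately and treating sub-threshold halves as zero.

14.4 days

Day half: max(0, 22.7 − 11.8) × 0.5 = 10.9 × 0.5 = 5.45 DD.
Night half: max(0, 15.8 − 11.8) × 0.5 = 4.0 × 0.5 = 2.00 DD.
Per 24 h: 7.45 DD/day.
Duration = 107 / 7.45 = 14.362 ≈ 14.4 days.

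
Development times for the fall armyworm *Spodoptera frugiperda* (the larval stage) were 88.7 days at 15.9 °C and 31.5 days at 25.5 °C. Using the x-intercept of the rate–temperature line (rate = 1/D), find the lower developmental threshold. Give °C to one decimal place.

Under the model K = D·(T − T_b), so D₁·(T₁ − T_b) = D₂·(T₂ − T_b).
88.7·(15.9 − T_b) = 31.5·(25.5 − T_b)
T_b = (88.7·15.9 − 31.5·25.5) / (88.7 − 31.5) = 607.08 / 57.2 = 10.613 °C ≈ 10.6 °C.

10.6 °C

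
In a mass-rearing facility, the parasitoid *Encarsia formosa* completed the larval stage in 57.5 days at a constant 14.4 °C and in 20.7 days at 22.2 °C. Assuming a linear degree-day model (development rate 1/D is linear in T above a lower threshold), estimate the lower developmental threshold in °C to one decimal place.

10.0 °C

Linear rate model ⇒ the product D·(T − T_b) is constant across temperatures.
57.5·(14.4 − T_b) = 20.7·(22.2 − T_b)
T_b = (57.5·14.4 − 20.7·22.2) / (57.5 − 20.7) = 368.46 / 36.8 = 10.013 °C ≈ 10.0 °C.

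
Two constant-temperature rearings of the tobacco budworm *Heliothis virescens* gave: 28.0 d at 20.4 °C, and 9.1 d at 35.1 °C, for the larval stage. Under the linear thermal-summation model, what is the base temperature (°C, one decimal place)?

Equal thermal constants: D₁(T₁ − T_b) = D₂(T₂ − T_b).
28.0·(20.4 − T_b) = 9.1·(35.1 − T_b)
T_b = (28.0·20.4 − 9.1·35.1) / (28.0 − 9.1) = 251.79 / 18.9 = 13.322 °C ≈ 13.3 °C.

13.3 °C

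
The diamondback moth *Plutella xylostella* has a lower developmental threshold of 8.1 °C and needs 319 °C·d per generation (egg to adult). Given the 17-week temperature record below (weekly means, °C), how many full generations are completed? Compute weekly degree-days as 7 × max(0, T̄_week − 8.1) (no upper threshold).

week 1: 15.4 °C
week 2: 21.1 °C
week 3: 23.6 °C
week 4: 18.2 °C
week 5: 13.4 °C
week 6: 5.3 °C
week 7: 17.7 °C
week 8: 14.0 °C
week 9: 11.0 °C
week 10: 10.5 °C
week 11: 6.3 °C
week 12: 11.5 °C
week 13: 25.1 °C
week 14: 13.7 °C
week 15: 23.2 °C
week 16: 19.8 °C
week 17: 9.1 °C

2 generations

Weekly DD (7 × max(0, T̄ − 8.1)): 51.1, 91.0, 108.5, 70.7, 37.1, 0.0, 67.2, 41.3, 20.3, 16.8, 0.0, 23.8, 119.0, 39.2, 105.7, 81.9, 7.0.
Season total = 880.6 DD.
Complete generations = ⌊880.6 / 319⌋ = 2.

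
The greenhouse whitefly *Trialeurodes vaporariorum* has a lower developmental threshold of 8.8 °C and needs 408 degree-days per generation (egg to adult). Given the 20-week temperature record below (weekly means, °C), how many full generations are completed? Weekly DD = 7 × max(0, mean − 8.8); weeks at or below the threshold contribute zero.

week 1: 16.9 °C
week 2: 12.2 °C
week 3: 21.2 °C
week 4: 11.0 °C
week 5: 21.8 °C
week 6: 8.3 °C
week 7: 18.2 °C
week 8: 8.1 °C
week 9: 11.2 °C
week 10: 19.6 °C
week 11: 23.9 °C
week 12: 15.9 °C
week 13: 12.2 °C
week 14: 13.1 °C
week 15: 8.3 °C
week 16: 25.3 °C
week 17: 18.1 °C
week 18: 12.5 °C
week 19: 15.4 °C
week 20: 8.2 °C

2 generations

Weekly DD (7 × max(0, T̄ − 8.8)): 56.7, 23.8, 86.8, 15.4, 91.0, 0.0, 65.8, 0.0, 16.8, 75.6, 105.7, 49.7, 23.8, 30.1, 0.0, 115.5, 65.1, 25.9, 46.2, 0.0.
Season total = 893.9 DD.
Complete generations = ⌊893.9 / 408⌋ = 2.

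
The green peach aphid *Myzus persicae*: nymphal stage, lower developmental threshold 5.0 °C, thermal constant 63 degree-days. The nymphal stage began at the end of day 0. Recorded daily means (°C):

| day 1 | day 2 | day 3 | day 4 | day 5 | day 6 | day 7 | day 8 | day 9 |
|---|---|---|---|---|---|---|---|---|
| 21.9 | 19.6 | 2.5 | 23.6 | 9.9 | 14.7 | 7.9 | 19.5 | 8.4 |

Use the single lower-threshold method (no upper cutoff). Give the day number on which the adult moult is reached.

Daily DD above 5.0 °C: 16.9, 14.6, 0.0, 18.6, 4.9, 9.7, 2.9, 14.5, 3.4.
Cumulative: 16.9, 31.5, 31.5, 50.1, 55.0, 64.7, 67.6, 82.1, 85.5.
The total first reaches 63 DD on day 6.

day 6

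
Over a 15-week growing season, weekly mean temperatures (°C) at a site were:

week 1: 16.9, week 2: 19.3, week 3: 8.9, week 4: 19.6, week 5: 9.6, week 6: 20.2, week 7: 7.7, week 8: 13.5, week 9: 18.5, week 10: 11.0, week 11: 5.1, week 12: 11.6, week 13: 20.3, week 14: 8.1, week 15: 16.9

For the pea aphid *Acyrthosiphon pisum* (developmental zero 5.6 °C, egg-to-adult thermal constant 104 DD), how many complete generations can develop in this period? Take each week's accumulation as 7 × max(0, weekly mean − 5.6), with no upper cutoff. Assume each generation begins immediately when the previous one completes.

8 generations

Weekly DD (7 × max(0, T̄ − 5.6)): 79.1, 95.9, 23.1, 98.0, 28.0, 102.2, 14.7, 55.3, 90.3, 37.8, 0.0, 42.0, 102.9, 17.5, 79.1.
Season total = 865.9 DD.
Complete generations = ⌊865.9 / 104⌋ = 8.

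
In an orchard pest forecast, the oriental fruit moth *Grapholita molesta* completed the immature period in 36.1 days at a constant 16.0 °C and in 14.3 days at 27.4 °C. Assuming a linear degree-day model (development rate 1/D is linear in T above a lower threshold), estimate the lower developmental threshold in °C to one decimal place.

Equal thermal constants: D₁(T₁ − T_b) = D₂(T₂ − T_b).
36.1·(16.0 − T_b) = 14.3·(27.4 − T_b)
T_b = (36.1·16.0 − 14.3·27.4) / (36.1 − 14.3) = 185.78 / 21.8 = 8.522 °C ≈ 8.5 °C.

8.5 °C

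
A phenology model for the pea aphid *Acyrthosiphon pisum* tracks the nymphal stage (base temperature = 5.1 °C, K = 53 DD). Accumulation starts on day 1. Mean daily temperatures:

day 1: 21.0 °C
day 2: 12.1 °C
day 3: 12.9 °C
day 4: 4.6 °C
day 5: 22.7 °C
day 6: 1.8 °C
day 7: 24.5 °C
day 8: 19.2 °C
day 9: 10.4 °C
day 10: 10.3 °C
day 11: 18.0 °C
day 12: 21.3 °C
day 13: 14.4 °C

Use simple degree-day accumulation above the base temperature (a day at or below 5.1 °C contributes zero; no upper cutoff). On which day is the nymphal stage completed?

Daily DD above 5.1 °C: 15.9, 7.0, 7.8, 0.0, 17.6, 0.0, 19.4, 14.1, 5.3, 5.2, 12.9, 16.2, 9.3.
Cumulative: 15.9, 22.9, 30.7, 30.7, 48.3, 48.3, 67.7, 81.8, 87.1, 92.3, 105.2, 121.4, 130.7.
The total first reaches 53 DD on day 7.

day 7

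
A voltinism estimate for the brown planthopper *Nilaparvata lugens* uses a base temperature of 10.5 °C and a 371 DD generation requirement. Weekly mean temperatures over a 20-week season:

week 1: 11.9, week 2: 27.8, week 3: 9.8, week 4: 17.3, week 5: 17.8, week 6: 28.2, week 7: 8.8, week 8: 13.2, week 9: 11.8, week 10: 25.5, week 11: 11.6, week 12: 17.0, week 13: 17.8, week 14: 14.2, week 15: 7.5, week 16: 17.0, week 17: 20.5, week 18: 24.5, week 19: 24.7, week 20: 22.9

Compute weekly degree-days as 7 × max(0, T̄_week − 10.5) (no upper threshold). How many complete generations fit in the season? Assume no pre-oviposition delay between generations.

Weekly DD (7 × max(0, T̄ − 10.5)): 9.8, 121.1, 0.0, 47.6, 51.1, 123.9, 0.0, 18.9, 9.1, 105.0, 7.7, 45.5, 51.1, 25.9, 0.0, 45.5, 70.0, 98.0, 99.4, 86.8.
Season total = 1016.4 DD.
Complete generations = ⌊1016.4 / 371⌋ = 2.

2 generations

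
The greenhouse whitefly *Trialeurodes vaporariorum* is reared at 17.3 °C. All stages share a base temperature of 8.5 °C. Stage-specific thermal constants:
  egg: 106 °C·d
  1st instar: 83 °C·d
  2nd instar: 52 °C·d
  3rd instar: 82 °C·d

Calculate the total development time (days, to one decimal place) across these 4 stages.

Daily accumulation at 17.3 °C = 17.3 − 8.5 = 8.8 DD/day.
Total K = 106 + 83 + 52 + 82 = 323 DD.
Total duration = 323 / 8.8 = 36.705 ≈ 36.7 days.

36.7 days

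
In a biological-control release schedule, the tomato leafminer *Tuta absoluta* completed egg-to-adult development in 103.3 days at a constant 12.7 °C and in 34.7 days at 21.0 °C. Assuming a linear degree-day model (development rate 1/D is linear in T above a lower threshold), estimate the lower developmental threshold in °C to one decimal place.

Equal thermal constants: D₁(T₁ − T_b) = D₂(T₂ − T_b).
103.3·(12.7 − T_b) = 34.7·(21.0 − T_b)
T_b = (103.3·12.7 − 34.7·21.0) / (103.3 − 34.7) = 583.21 / 68.6 = 8.502 °C ≈ 8.5 °C.

8.5 °C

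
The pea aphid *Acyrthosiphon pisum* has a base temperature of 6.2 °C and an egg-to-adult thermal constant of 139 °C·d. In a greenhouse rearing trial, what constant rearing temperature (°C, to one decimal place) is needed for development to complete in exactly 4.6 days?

36.4 °C

Required daily accumulation = 139 / 4.6 = 30.217 DD/day.
T = T_base + 30.217 = 6.2 + 30.217 = 36.417 ≈ 36.4 °C.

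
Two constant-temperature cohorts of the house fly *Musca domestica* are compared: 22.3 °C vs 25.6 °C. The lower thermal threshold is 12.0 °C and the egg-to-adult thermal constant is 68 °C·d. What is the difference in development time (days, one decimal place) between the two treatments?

1.6 days

At 22.3 °C: 68 / (22.3 − 12.0) = 68 / 10.3 = 6.602 d.
At 25.6 °C: 68 / (25.6 − 12.0) = 68 / 13.6 = 5.000 d.
Difference = |6.602 − 5.000| = 1.602 ≈ 1.6 days.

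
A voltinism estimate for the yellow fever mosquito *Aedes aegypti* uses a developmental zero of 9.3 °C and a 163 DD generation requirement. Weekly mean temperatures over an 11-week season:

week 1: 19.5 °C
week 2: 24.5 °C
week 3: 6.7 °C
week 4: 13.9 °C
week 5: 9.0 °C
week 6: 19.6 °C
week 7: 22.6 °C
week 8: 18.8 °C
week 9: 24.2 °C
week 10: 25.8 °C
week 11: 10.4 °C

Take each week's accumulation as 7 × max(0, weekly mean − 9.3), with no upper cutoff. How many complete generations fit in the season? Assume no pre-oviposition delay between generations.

Weekly DD (7 × max(0, T̄ − 9.3)): 71.4, 106.4, 0.0, 32.2, 0.0, 72.1, 93.1, 66.5, 104.3, 115.5, 7.7.
Season total = 669.2 DD.
Complete generations = ⌊669.2 / 163⌋ = 4.

4 generations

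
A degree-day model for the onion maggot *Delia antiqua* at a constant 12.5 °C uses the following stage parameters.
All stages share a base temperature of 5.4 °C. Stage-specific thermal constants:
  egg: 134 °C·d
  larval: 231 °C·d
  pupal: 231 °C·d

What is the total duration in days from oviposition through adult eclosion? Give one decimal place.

83.9 days

Daily accumulation at 12.5 °C = 12.5 − 5.4 = 7.1 DD/day.
Total K = 134 + 231 + 231 = 596 DD.
Total duration = 596 / 7.1 = 83.944 ≈ 83.9 days.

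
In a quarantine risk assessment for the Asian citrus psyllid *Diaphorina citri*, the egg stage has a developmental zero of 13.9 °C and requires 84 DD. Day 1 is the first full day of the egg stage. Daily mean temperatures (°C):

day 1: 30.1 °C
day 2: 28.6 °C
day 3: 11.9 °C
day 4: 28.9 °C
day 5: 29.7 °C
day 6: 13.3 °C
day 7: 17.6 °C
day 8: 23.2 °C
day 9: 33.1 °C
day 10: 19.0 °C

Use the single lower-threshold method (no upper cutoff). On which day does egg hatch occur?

day 9

Daily DD above 13.9 °C: 16.2, 14.7, 0.0, 15.0, 15.8, 0.0, 3.7, 9.3, 19.2, 5.1.
Cumulative: 16.2, 30.9, 30.9, 45.9, 61.7, 61.7, 65.4, 74.7, 93.9, 99.0.
The total first reaches 84 DD on day 9.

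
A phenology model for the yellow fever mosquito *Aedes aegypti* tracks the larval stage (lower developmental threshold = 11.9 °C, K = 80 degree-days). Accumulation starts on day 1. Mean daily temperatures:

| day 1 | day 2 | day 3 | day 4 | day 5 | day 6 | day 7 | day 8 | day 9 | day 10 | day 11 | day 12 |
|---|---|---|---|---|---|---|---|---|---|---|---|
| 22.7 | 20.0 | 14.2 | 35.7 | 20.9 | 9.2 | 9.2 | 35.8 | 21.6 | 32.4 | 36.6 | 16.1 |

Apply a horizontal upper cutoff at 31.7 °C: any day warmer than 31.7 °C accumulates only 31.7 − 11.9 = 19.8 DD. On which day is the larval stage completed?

Daily DD above 11.9 °C (capped at 19.8): 10.8, 8.1, 2.3, 19.8, 9.0, 0.0, 0.0, 19.8, 9.7, 19.8, 19.8, 4.2.
Cumulative: 10.8, 18.9, 21.2, 41.0, 50.0, 50.0, 50.0, 69.8, 79.5, 99.3, 119.1, 123.3.
The total first reaches 80 DD on day 10.

day 10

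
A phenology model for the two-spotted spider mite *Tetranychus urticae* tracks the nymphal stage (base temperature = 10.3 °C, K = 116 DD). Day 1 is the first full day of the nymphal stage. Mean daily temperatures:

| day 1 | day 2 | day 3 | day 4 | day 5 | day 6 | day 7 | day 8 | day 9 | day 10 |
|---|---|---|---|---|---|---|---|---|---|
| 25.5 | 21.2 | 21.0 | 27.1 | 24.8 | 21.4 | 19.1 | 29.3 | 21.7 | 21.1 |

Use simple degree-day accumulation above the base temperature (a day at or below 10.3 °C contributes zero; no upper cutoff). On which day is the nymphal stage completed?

Daily DD above 10.3 °C: 15.2, 10.9, 10.7, 16.8, 14.5, 11.1, 8.8, 19.0, 11.4, 10.8.
Cumulative: 15.2, 26.1, 36.8, 53.6, 68.1, 79.2, 88.0, 107.0, 118.4, 129.2.
The total first reaches 116 DD on day 9.

day 9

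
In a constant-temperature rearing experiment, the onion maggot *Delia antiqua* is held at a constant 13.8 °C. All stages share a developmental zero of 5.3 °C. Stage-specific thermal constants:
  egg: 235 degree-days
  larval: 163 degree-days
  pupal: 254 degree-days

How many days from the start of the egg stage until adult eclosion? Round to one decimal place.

76.7 days

Daily accumulation at 13.8 °C = 13.8 − 5.3 = 8.5 DD/day.
Total K = 235 + 163 + 254 = 652 DD.
Total duration = 652 / 8.5 = 76.706 ≈ 76.7 days.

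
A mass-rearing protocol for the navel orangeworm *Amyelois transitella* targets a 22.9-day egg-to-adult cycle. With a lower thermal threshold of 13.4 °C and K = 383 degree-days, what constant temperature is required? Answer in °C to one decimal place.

Required daily accumulation = 383 / 22.9 = 16.725 DD/day.
T = T_base + 16.725 = 13.4 + 16.725 = 30.125 ≈ 30.1 °C.

30.1 °C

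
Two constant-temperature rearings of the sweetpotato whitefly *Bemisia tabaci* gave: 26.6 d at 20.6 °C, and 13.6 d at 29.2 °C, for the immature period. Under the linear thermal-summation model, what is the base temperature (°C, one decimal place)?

11.6 °C

Equal thermal constants: D₁(T₁ − T_b) = D₂(T₂ − T_b).
26.6·(20.6 − T_b) = 13.6·(29.2 − T_b)
T_b = (26.6·20.6 − 13.6·29.2) / (26.6 − 13.6) = 150.84 / 13.0 = 11.603 °C ≈ 11.6 °C.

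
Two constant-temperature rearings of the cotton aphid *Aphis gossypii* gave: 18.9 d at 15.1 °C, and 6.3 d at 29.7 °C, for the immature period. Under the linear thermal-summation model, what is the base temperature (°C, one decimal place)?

Under the model K = D·(T − T_b), so D₁·(T₁ − T_b) = D₂·(T₂ − T_b).
18.9·(15.1 − T_b) = 6.3·(29.7 − T_b)
T_b = (18.9·15.1 − 6.3·29.7) / (18.9 − 6.3) = 98.28 / 12.6 = 7.800 °C ≈ 7.8 °C.

7.8 °C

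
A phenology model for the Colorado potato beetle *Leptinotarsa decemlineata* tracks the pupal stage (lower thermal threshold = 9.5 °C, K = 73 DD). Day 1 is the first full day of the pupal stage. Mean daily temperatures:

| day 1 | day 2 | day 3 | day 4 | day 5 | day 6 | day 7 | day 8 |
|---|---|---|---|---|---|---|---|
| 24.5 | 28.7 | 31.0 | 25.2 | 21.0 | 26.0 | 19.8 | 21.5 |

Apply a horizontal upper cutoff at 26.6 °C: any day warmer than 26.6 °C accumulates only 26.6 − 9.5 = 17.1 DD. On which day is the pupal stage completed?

Daily DD above 9.5 °C (capped at 17.1): 15.0, 17.1, 17.1, 15.7, 11.5, 16.5, 10.3, 12.0.
Cumulative: 15.0, 32.1, 49.2, 64.9, 76.4, 92.9, 103.2, 115.2.
The total first reaches 73 DD on day 5.

day 5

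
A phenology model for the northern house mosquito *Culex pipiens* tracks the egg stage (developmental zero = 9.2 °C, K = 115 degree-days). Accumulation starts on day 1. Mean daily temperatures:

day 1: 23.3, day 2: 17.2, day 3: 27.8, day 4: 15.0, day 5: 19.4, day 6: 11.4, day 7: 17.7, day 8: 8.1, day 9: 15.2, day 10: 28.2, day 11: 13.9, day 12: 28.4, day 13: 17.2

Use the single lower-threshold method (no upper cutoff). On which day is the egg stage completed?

day 12

Daily DD above 9.2 °C: 14.1, 8.0, 18.6, 5.8, 10.2, 2.2, 8.5, 0.0, 6.0, 19.0, 4.7, 19.2, 8.0.
Cumulative: 14.1, 22.1, 40.7, 46.5, 56.7, 58.9, 67.4, 67.4, 73.4, 92.4, 97.1, 116.3, 124.3.
The total first reaches 115 DD on day 12.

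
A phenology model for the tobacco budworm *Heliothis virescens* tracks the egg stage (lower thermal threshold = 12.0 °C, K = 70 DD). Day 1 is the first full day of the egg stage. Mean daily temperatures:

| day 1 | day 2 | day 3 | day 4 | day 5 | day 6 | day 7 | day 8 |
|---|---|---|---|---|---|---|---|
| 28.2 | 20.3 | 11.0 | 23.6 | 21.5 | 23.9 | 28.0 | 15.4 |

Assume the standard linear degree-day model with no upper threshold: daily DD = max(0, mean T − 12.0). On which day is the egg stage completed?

day 7

Daily DD above 12.0 °C: 16.2, 8.3, 0.0, 11.6, 9.5, 11.9, 16.0, 3.4.
Cumulative: 16.2, 24.5, 24.5, 36.1, 45.6, 57.5, 73.5, 76.9.
The total first reaches 70 DD on day 7.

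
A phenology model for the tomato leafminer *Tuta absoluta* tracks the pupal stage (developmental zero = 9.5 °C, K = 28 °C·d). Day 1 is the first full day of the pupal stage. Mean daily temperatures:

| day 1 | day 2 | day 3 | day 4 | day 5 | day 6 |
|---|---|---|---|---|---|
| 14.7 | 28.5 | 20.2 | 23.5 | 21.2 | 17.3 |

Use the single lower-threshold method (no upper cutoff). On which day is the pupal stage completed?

Daily DD above 9.5 °C: 5.2, 19.0, 10.7, 14.0, 11.7, 7.8.
Cumulative: 5.2, 24.2, 34.9, 48.9, 60.6, 68.4.
The total first reaches 28 DD on day 3.

day 3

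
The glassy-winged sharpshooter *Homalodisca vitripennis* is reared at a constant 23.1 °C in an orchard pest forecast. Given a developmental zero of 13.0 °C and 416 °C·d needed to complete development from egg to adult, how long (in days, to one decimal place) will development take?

Daily accumulation = 23.1 − 13.0 = 10.1 DD/day.
Duration = 416 / 10.1 = 41.188 ≈ 41.2 days.

41.2 days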